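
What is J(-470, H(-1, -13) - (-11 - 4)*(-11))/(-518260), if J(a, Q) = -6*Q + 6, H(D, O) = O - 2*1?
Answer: -543/259130 ≈ -0.0020955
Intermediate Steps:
H(D, O) = -2 + O (H(D, O) = O - 2 = -2 + O)
J(a, Q) = 6 - 6*Q
J(-470, H(-1, -13) - (-11 - 4)*(-11))/(-518260) = (6 - 6*((-2 - 13) - (-11 - 4)*(-11)))/(-518260) = (6 - 6*(-15 - (-15)*(-11)))*(-1/518260) = (6 - 6*(-15 - 1*165))*(-1/518260) = (6 - 6*(-15 - 165))*(-1/518260) = (6 - 6*(-180))*(-1/518260) = (6 + 1080)*(-1/518260) = 1086*(-1/518260) = -543/259130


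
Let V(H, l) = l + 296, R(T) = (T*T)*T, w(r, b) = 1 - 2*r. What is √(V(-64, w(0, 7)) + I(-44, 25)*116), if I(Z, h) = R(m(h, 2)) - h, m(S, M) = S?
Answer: √1809897 ≈ 1345.3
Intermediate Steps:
R(T) = T³ (R(T) = T²*T = T³)
I(Z, h) = h³ - h
V(H, l) = 296 + l
√(V(-64, w(0, 7)) + I(-44, 25)*116) = √((296 + (1 - 2*0)) + (25³ - 1*25)*116) = √((296 + (1 + 0)) + (15625 - 25)*116) = √((296 + 1) + 15600*116) = √(297 + 1809600) = √1809897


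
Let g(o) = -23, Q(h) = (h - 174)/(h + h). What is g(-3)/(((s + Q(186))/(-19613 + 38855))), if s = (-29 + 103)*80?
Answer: -13719546/183521 ≈ -74.757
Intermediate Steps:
Q(h) = (-174 + h)/(2*h) (Q(h) = (-174 + h)/((2*h)) = (-174 + h)*(1/(2*h)) = (-174 + h)/(2*h))
s = 5920 (s = 74*80 = 5920)
g(-3)/(((s + Q(186))/(-19613 + 38855))) = -23*(-19613 + 38855)/(5920 + (½)*(-174 + 186)/186) = -23*19242/(5920 + (½)*(1/186)*12) = -23*19242/(5920 + 1/31) = -23/((183521/31)*(1/19242)) = -23/183521/596502 = -23*596502/183521 = -13719546/183521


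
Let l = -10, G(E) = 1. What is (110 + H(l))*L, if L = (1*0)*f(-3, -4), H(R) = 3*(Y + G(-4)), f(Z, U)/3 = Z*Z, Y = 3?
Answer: 0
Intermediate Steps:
f(Z, U) = 3*Z² (f(Z, U) = 3*(Z*Z) = 3*Z²)
H(R) = 12 (H(R) = 3*(3 + 1) = 3*4 = 12)
L = 0 (L = (1*0)*(3*(-3)²) = 0*(3*9) = 0*27 = 0)
(110 + H(l))*L = (110 + 12)*0 = 122*0 = 0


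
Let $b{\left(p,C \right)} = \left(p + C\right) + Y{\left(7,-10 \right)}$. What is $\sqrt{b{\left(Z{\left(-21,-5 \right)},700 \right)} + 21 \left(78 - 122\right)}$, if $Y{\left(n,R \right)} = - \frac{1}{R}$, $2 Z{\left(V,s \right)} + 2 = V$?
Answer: $\frac{i \sqrt{5885}}{5} \approx 15.343 i$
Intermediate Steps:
$Z{\left(V,s \right)} = -1 + \frac{V}{2}$
$b{\left(p,C \right)} = \frac{1}{10} + C + p$ ($b{\left(p,C \right)} = \left(p + C\right) - \frac{1}{-10} = \left(C + p\right) - - \frac{1}{10} = \left(C + p\right) + \frac{1}{10} = \frac{1}{10} + C + p$)
$\sqrt{b{\left(Z{\left(-21,-5 \right)},700 \right)} + 21 \left(78 - 122\right)} = \sqrt{\left(\frac{1}{10} + 700 + \left(-1 + \frac{1}{2} \left(-21\right)\right)\right) + 21 \left(78 - 122\right)} = \sqrt{\left(\frac{1}{10} + 700 - \frac{23}{2}\right) + 21 \left(-44\right)} = \sqrt{\left(\frac{1}{10} + 700 - \frac{23}{2}\right) - 924} = \sqrt{\frac{3443}{5} - 924} = \sqrt{- \frac{1177}{5}} = \frac{i \sqrt{5885}}{5}$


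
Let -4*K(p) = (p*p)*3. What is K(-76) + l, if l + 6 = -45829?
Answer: -50167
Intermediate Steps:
l = -45835 (l = -6 - 45829 = -45835)
K(p) = -3*p²/4 (K(p) = -p*p*3/4 = -p²*3/4 = -3*p²/4)
K(-76) + l = -¾*(-76)² - 45835 = -¾*5776 - 45835 = -4332 - 45835 = -50167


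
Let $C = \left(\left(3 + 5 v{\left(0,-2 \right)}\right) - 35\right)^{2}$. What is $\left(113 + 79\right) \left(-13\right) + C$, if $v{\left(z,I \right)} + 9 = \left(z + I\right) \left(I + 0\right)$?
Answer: $753$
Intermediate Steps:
$v{\left(z,I \right)} = -9 + I \left(I + z\right)$ ($v{\left(z,I \right)} = -9 + \left(z + I\right) \left(I + 0\right) = -9 + \left(I + z\right) I = -9 + I \left(I + z\right)$)
$C = 3249$ ($C = \left(\left(3 + 5 \left(-9 + \left(-2\right)^{2} - 0\right)\right) - 35\right)^{2} = \left(\left(3 + 5 \left(-9 + 4 + 0\right)\right) - 35\right)^{2} = \left(\left(3 + 5 \left(-5\right)\right) - 35\right)^{2} = \left(\left(3 - 25\right) - 35\right)^{2} = \left(-22 - 35\right)^{2} = \left(-57\right)^{2} = 3249$)
$\left(113 + 79\right) \left(-13\right) + C = \left(113 + 79\right) \left(-13\right) + 3249 = 192 \left(-13\right) + 3249 = -2496 + 3249 = 753$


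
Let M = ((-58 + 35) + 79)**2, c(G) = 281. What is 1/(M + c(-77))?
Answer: 1/3417 ≈ 0.00029265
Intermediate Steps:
M = 3136 (M = (-23 + 79)**2 = 56**2 = 3136)
1/(M + c(-77)) = 1/(3136 + 281) = 1/3417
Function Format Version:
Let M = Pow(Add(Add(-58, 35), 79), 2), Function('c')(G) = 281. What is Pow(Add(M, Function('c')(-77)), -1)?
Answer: Rational(1, 3417) ≈ 0.00029265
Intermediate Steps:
M = 3136 (M = Pow(Add(-23, 79), 2) = Pow(56, 2) = 3136)
Pow(Add(M, Function('c')(-77)), -1) = Pow(Add(3136, 281), -1) = Pow(3417, -1) = Rational(1, 3417)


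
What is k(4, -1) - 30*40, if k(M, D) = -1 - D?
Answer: -1200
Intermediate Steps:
k(4, -1) - 30*40 = (-1 - 1*(-1)) - 30*40 = (-1 + 1) - 1200 = 0 - 1200 = -1200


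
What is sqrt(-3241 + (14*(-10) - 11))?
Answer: 8*I*sqrt(53) ≈ 58.241*I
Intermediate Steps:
sqrt(-3241 + (14*(-10) - 11)) = sqrt(-3241 + (-140 - 11)) = sqrt(-3241 - 151) = sqrt(-3392) = 8*I*sqrt(53)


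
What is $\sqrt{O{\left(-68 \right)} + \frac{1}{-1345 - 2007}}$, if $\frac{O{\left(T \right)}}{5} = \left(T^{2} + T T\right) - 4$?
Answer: $\frac{\sqrt{129830869882}}{1676} \approx 214.99$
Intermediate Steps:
$O{\left(T \right)} = -20 + 10 T^{2}$ ($O{\left(T \right)} = 5 \left(\left(T^{2} + T T\right) - 4\right) = 5 \left(\left(T^{2} + T^{2}\right) - 4\right) = 5 \left(2 T^{2} - 4\right) = 5 \left(-4 + 2 T^{2}\right) = -20 + 10 T^{2}$)
$\sqrt{O{\left(-68 \right)} + \frac{1}{-1345 - 2007}} = \sqrt{\left(-20 + 10 \left(-68\right)^{2}\right) + \frac{1}{-1345 - 2007}} = \sqrt{\left(-20 + 10 \cdot 4624\right) + \frac{1}{-3352}} = \sqrt{\left(-20 + 46240\right) - \frac{1}{3352}} = \sqrt{46220 - \frac{1}{3352}} = \sqrt{\frac{154929439}{3352}} = \frac{\sqrt{129830869882}}{1676}$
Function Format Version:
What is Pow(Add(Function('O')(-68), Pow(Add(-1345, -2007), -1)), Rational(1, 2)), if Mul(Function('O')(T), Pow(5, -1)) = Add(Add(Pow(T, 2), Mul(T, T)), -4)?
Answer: Mul(Rational(1, 1676), Pow(129830869882, Rational(1, 2))) ≈ 214.99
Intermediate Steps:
Function('O')(T) = Add(-20, Mul(10, Pow(T, 2))) (Function('O')(T) = Mul(5, Add(Add(Pow(T, 2), Mul(T, T)), -4)) = Mul(5, Add(Add(Pow(T, 2), Pow(T, 2)), -4)) = Mul(5, Add(Mul(2, Pow(T, 2)), -4)) = Mul(5, Add(-4, Mul(2, Pow(T, 2)))) = Add(-20, Mul(10, Pow(T, 2))))
Pow(Add(Function('O')(-68), Pow(Add(-1345, -2007), -1)), Rational(1, 2)) = Pow(Add(Add(-20, Mul(10, Pow(-68, 2))), Pow(Add(-1345, -2007), -1)), Rational(1, 2)) = Pow(Add(Add(-20, Mul(10, 4624)), Pow(-3352, -1)), Rational(1, 2)) = Pow(Add(Add(-20, 46240), Rational(-1, 3352)), Rational(1, 2)) = Pow(Add(46220, Rational(-1, 3352)), Rational(1, 2)) = Pow(Rational(154929439, 3352), Rational(1, 2)) = Mul(Rational(1, 1676), Pow(129830869882, Rational(1, 2)))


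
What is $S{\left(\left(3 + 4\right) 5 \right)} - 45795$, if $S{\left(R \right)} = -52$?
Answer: $-45847$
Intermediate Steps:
$S{\left(\left(3 + 4\right) 5 \right)} - 45795 = -52 - 45795 = -45847$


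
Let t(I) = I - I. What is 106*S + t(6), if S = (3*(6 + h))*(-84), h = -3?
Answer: -80136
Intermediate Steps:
t(I) = 0
S = -756 (S = (3*(6 - 3))*(-84) = (3*3)*(-84) = 9*(-84) = -756)
106*S + t(6) = 106*(-756) + 0 = -80136 + 0 = -80136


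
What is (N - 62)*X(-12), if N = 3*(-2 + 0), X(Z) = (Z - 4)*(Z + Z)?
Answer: -26112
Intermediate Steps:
X(Z) = 2*Z*(-4 + Z) (X(Z) = (-4 + Z)*(2*Z) = 2*Z*(-4 + Z))
N = -6 (N = 3*(-2) = -6)
(N - 62)*X(-12) = (-6 - 62)*(2*(-12)*(-4 - 12)) = -136*(-12)*(-16) = -68*384 = -26112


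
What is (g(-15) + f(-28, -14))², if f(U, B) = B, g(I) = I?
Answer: 841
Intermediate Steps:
(g(-15) + f(-28, -14))² = (-15 - 14)² = (-29)² = 841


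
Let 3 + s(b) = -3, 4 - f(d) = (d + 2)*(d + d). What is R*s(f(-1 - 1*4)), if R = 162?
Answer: -972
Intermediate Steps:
f(d) = 4 - 2*d*(2 + d) (f(d) = 4 - (d + 2)*(d + d) = 4 - (2 + d)*2*d = 4 - 2*d*(2 + d))
s(b) = -6 (s(b) = -3 - 3 = -6)
R*s(f(-1 - 1*4)) = 162*(-6) = -972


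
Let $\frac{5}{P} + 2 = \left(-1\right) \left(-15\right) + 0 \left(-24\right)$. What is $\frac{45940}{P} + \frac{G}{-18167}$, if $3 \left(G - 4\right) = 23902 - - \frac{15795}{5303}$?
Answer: $\frac{34521435073795}{289018803} \approx 1.1944 \cdot 10^{5}$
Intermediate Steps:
$G = \frac{126831737}{15909}$ ($G = 4 + \frac{23902 - - \frac{15795}{5303}}{3} = 4 + \frac{23902 + \frac{15795}{5303}}{3} = 4 + \frac{1}{3} \cdot \frac{126768101}{5303} = 4 + \frac{126768101}{15909} = \frac{126831737}{15909} \approx 7972.3$)
$P = \frac{5}{13}$ ($P = \frac{5}{-2 + \left(\left(-1\right) \left(-15\right) + 0 \left(-24\right)\right)} = \frac{5}{-2 + \left(15 + 0\right)} = \frac{5}{-2 + 15} = \frac{5}{13} \approx 0.38462$)
$\frac{45940}{P} + \frac{G}{-18167} = \frac{45940}{\frac{5}{13}} + \frac{126831737}{15909 \left(-18167\right)} = 45940 \cdot \frac{13}{5} + \frac{126831737}{15909} \left(- \frac{1}{18167}\right) = 119444 - \frac{126831737}{289018803} = \frac{34521435073795}{289018803}$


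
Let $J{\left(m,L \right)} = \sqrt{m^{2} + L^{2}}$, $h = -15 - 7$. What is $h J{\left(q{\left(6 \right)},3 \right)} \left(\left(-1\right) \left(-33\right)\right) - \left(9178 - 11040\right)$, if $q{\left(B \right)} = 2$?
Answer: $1862 - 726 \sqrt{13} \approx -755.63$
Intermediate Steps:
$h = -22$ ($h = -15 - 7 = -22$)
$J{\left(m,L \right)} = \sqrt{L^{2} + m^{2}}$
$h J{\left(q{\left(6 \right)},3 \right)} \left(\left(-1\right) \left(-33\right)\right) - \left(9178 - 11040\right) = - 22 \sqrt{3^{2} + 2^{2}} \left(\left(-1\right) \left(-33\right)\right) - \left(9178 - 11040\right) = - 22 \sqrt{9 + 4} \cdot 33 - \left(9178 - 11040\right) = - 22 \sqrt{13} \cdot 33 - -1862 = - 726 \sqrt{13} + 1862 = 1862 - 726 \sqrt{13}$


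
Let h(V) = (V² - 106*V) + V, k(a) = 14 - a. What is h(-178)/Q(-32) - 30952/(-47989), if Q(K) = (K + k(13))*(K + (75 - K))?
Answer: -2345434486/111574425 ≈ -21.021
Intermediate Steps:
h(V) = V² - 105*V
Q(K) = 75 + 75*K (Q(K) = (K + (14 - 1*13))*(K + (75 - K)) = (K + (14 - 13))*75 = (K + 1)*75 = (1 + K)*75 = 75 + 75*K)
h(-178)/Q(-32) - 30952/(-47989) = (-178*(-105 - 178))/(75 + 75*(-32)) - 30952/(-47989) = (-178*(-283))/(75 - 2400) - 30952*(-1/47989) = 50374/(-2325) + 30952/47989 = 50374*(-1/2325) + 30952/47989 = -50374/2325 + 30952/47989 = -2345434486/111574425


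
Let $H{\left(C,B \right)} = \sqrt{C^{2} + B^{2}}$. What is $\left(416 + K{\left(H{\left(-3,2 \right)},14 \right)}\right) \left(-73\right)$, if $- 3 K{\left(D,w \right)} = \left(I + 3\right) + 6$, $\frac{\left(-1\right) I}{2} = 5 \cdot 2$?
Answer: $- \frac{91907}{3} \approx -30636.0$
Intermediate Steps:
$I = -20$ ($I = - 2 \cdot 5 \cdot 2 = \left(-2\right) 10 = -20$)
$H{\left(C,B \right)} = \sqrt{B^{2} + C^{2}}$
$K{\left(D,w \right)} = \frac{11}{3}$ ($K{\left(D,w \right)} = - \frac{\left(-20 + 3\right) + 6}{3} = - \frac{-17 + 6}{3} = \left(- \frac{1}{3}\right) \left(-11\right) = \frac{11}{3}$)
$\left(416 + K{\left(H{\left(-3,2 \right)},14 \right)}\right) \left(-73\right) = \left(416 + \frac{11}{3}\right) \left(-73\right) = \frac{1259}{3} \left(-73\right) = - \frac{91907}{3}$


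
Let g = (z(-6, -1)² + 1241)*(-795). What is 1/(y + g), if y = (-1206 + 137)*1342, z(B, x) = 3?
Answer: -1/2428348 ≈ -4.1180e-7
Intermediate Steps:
y = -1434598 (y = -1069*1342 = -1434598)
g = -993750 (g = (3² + 1241)*(-795) = (9 + 1241)*(-795) = 1250*(-795) = -993750)
1/(y + g) = 1/(-1434598 - 993750) = 1/(-2428348) = -1/2428348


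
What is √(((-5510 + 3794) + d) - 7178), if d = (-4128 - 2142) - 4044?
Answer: 98*I*√2 ≈ 138.59*I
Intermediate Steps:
d = -10314 (d = -6270 - 4044 = -10314)
√(((-5510 + 3794) + d) - 7178) = √(((-5510 + 3794) - 10314) - 7178) = √((-1716 - 10314) - 7178) = √(-12030 - 7178) = √(-19208) = 98*I*√2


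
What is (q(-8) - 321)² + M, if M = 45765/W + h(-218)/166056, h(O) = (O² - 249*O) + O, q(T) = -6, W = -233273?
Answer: 1035514653232309/9684095322 ≈ 1.0693e+5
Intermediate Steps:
h(O) = O² - 248*O
M = 4024546171/9684095322 (M = 45765/(-233273) - 218*(-248 - 218)/166056 = 45765*(-1/233273) - 218*(-466)*(1/166056) = -45765/233273 + 101588*(1/166056) = -45765/233273 + 25397/41514 = 4024546171/9684095322 ≈ 0.41558)
(q(-8) - 321)² + M = (-6 - 321)² + 4024546171/9684095322 = (-327)² + 4024546171/9684095322 = 106929 + 4024546171/9684095322 = 1035514653232309/9684095322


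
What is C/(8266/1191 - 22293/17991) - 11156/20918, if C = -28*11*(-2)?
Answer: 15263229208490/141966564793 ≈ 107.51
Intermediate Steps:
C = 616 (C = -308*(-2) = 616)
C/(8266/1191 - 22293/17991) - 11156/20918 = 616/(8266/1191 - 22293/17991) - 11156/20918 = 616/(8266*(1/1191) - 22293*1/17991) - 11156*1/20918 = 616/(8266/1191 - 2477/1999) - 5578/10459 = 616/(13573627/2380809) - 5578/10459 = 616*(2380809/13573627) - 5578/10459 = 1466578344/13573627 - 5578/10459 = 15263229208490/141966564793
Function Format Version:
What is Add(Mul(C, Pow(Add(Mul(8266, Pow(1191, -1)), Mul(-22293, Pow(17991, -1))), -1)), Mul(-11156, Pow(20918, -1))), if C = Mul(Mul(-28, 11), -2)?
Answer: Rational(15263229208490, 141966564793) ≈ 107.51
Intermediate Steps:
C = 616 (C = Mul(-308, -2) = 616)
Add(Mul(C, Pow(Add(Mul(8266, Pow(1191, -1)), Mul(-22293, Pow(17991, -1))), -1)), Mul(-11156, Pow(20918, -1))) = Add(Mul(616, Pow(Add(Mul(8266, Pow(1191, -1)), Mul(-22293, Pow(17991, -1))), -1)), Mul(-11156, Pow(20918, -1))) = Add(Mul(616, Pow(Add(Mul(8266, Rational(1, 1191)), Mul(-22293, Rational(1, 17991))), -1)), Mul(-11156, Rational(1, 20918))) = Add(Mul(616, Pow(Add(Rational(8266, 1191), Rational(-2477, 1999)), -1)), Rational(-5578, 10459)) = Add(Mul(616, Pow(Rational(13573627, 2380809), -1)), Rational(-5578, 10459)) = Add(Mul(616, Rational(2380809, 13573627)), Rational(-5578, 10459)) = Add(Rational(1466578344, 13573627), Rational(-5578, 10459)) = Rational(15263229208490, 141966564793)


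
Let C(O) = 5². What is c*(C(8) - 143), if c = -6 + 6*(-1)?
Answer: 1416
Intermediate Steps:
C(O) = 25
c = -12 (c = -6 - 6 = -12)
c*(C(8) - 143) = -12*(25 - 143) = -12*(-118) = 1416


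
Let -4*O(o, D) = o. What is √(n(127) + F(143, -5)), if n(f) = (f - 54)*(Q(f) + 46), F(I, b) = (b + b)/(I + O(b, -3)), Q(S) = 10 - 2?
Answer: √1312383038/577 ≈ 62.785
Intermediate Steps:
O(o, D) = -o/4
Q(S) = 8
F(I, b) = 2*b/(I - b/4) (F(I, b) = (b + b)/(I - b/4) = (2*b)/(I - b/4) = 2*b/(I - b/4))
n(f) = -2916 + 54*f (n(f) = (f - 54)*(8 + 46) = (-54 + f)*54 = -2916 + 54*f)
√(n(127) + F(143, -5)) = √((-2916 + 54*127) + 8*(-5)/(-1*(-5) + 4*143)) = √((-2916 + 6858) + 8*(-5)/(5 + 572)) = √(3942 + 8*(-5)/577) = √(3942 + 8*(-5)*(1/577)) = √(3942 - 40/577) = √(2274494/577) = √1312383038/577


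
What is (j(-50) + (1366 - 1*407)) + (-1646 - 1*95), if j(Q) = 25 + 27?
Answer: -730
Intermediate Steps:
j(Q) = 52
(j(-50) + (1366 - 1*407)) + (-1646 - 1*95) = (52 + (1366 - 1*407)) + (-1646 - 1*95) = (52 + (1366 - 407)) + (-1646 - 95) = (52 + 959) - 1741 = 1011 - 1741 = -730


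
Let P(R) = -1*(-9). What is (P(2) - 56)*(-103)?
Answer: 4841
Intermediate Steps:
P(R) = 9
(P(2) - 56)*(-103) = (9 - 56)*(-103) = -47*(-103) = 4841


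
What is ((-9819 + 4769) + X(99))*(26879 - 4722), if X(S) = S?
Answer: -109699307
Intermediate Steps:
((-9819 + 4769) + X(99))*(26879 - 4722) = ((-9819 + 4769) + 99)*(26879 - 4722) = (-5050 + 99)*22157 = -4951*22157 = -109699307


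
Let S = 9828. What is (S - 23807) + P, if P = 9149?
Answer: -4830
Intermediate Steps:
(S - 23807) + P = (9828 - 23807) + 9149 = -13979 + 9149 = -4830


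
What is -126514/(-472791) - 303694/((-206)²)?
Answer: -69107520925/10031679438 ≈ -6.8889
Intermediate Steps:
-126514/(-472791) - 303694/((-206)²) = -126514*(-1/472791) - 303694/42436 = 126514/472791 - 303694*1/42436 = 126514/472791 - 151847/21218 = -69107520925/10031679438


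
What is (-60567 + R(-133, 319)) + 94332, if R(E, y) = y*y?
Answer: 135526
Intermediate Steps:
R(E, y) = y**2
(-60567 + R(-133, 319)) + 94332 = (-60567 + 319**2) + 94332 = (-60567 + 101761) + 94332 = 41194 + 94332 = 135526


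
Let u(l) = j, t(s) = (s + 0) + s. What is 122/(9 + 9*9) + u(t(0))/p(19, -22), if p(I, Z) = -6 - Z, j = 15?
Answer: 1651/720 ≈ 2.2931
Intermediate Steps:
t(s) = 2*s (t(s) = s + s = 2*s)
u(l) = 15
122/(9 + 9*9) + u(t(0))/p(19, -22) = 122/(9 + 9*9) + 15/(-6 - 1*(-22)) = 122/(9 + 81) + 15/(-6 + 22) = 122/90 + 15/16 = 122*(1/90) + 15*(1/16) = 61/45 + 15/16 = 1651/720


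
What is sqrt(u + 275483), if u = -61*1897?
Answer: sqrt(159766) ≈ 399.71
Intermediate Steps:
u = -115717
sqrt(u + 275483) = sqrt(-115717 + 275483) = sqrt(159766)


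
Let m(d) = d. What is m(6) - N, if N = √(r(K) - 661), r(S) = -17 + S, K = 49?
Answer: 6 - I*√629 ≈ 6.0 - 25.08*I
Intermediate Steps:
N = I*√629 (N = √((-17 + 49) - 661) = √(32 - 661) = √(-629) = I*√629 ≈ 25.08*I)
m(6) - N = 6 - I*√629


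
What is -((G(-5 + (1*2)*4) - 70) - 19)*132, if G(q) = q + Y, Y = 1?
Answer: 11220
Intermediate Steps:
G(q) = 1 + q (G(q) = q + 1 = 1 + q)
-((G(-5 + (1*2)*4) - 70) - 19)*132 = -(((1 + (-5 + (1*2)*4)) - 70) - 19)*132 = -(((1 + (-5 + 2*4)) - 70) - 19)*132 = -(((1 + (-5 + 8)) - 70) - 19)*132 = -(((1 + 3) - 70) - 19)*132 = -((4 - 70) - 19)*132 = -(-66 - 19)*132 = -(-85)*132 = -1*(-11220) = 11220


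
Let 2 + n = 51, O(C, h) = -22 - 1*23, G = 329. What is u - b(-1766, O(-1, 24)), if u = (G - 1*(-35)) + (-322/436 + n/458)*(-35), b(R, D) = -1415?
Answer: 44957359/24961 ≈ 1801.1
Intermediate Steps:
O(C, h) = -45 (O(C, h) = -22 - 23 = -45)
n = 49 (n = -2 + 51 = 49)
u = 9637544/24961 (u = (329 - 1*(-35)) + (-322/436 + 49/458)*(-35) = (329 + 35) + (-322*1/436 + 49*(1/458))*(-35) = 364 + (-161/218 + 49/458)*(-35) = 364 - 15764/24961*(-35) = 364 + 551740/24961 = 9637544/24961 ≈ 386.10)
u - b(-1766, O(-1, 24)) = 9637544/24961 - 1*(-1415) = 9637544/24961 + 1415 = 44957359/24961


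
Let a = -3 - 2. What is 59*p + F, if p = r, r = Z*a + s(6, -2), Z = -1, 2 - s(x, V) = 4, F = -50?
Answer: 127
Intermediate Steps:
s(x, V) = -2 (s(x, V) = 2 - 1*4 = 2 - 4 = -2)
a = -5
r = 3 (r = -1*(-5) - 2 = 5 - 2 = 3)
p = 3
59*p + F = 59*3 - 50 = 177 - 50 = 127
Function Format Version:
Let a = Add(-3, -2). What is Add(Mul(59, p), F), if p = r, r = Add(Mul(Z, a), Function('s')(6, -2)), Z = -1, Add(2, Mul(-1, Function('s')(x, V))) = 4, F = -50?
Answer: 127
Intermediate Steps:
Function('s')(x, V) = -2 (Function('s')(x, V) = Add(2, Mul(-1, 4)) = Add(2, -4) = -2)
a = -5
r = 3 (r = Add(Mul(-1, -5), -2) = Add(5, -2) = 3)
p = 3
Add(Mul(59, p), F) = Add(Mul(59, 3), -50) = Add(177, -50) = 127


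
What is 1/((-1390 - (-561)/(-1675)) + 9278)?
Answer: 1675/13211839 ≈ 0.00012678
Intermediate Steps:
1/((-1390 - (-561)/(-1675)) + 9278) = 1/((-1390 - (-561)*(-1)/1675) + 9278) = 1/((-1390 - 1*561/1675) + 9278) = 1/((-1390 - 561/1675) + 9278) = 1/(-2328811/1675 + 9278) = 1/(13211839/1675) = 1675/13211839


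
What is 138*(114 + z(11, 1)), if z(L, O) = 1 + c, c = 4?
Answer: 16422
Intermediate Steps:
z(L, O) = 5 (z(L, O) = 1 + 4 = 5)
138*(114 + z(11, 1)) = 138*(114 + 5) = 138*119 = 16422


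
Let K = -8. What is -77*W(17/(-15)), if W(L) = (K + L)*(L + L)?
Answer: -358666/225 ≈ -1594.1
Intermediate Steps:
W(L) = 2*L*(-8 + L) (W(L) = (-8 + L)*(L + L) = (-8 + L)*(2*L) = 2*L*(-8 + L))
-77*W(17/(-15)) = -154*17/(-15)*(-8 + 17/(-15)) = -154*17*(-1/15)*(-8 + 17*(-1/15)) = -154*(-17)*(-8 - 17/15)/15 = -154*(-17)*(-137)/(15*15) = -77*4658/225 = -358666/225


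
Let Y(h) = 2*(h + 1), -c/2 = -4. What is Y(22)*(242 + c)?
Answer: 11500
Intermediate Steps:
c = 8 (c = -2*(-4) = 8)
Y(h) = 2 + 2*h (Y(h) = 2*(1 + h) = 2 + 2*h)
Y(22)*(242 + c) = (2 + 2*22)*(242 + 8) = (2 + 44)*250 = 46*250 = 11500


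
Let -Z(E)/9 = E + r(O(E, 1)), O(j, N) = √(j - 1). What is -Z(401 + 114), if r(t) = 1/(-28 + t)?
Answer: 69511/15 - √514/30 ≈ 4633.3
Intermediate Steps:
O(j, N) = √(-1 + j)
Z(E) = -9*E - 9/(-28 + √(-1 + E)) (Z(E) = -9*(E + 1/(-28 + √(-1 + E))) = -9*E - 9/(-28 + √(-1 + E)))
-Z(401 + 114) = -9*(-1 - (401 + 114)*(-28 + √(-1 + (401 + 114))))/(-28 + √(-1 + (401 + 114))) = -9*(-1 - 1*515*(-28 + √(-1 + 515)))/(-28 + √(-1 + 515)) = -9*(-1 - 1*515*(-28 + √514))/(-28 + √514) = -9*(-1 + (14420 - 515*√514))/(-28 + √514) = -9*(14419 - 515*√514)/(-28 + √514)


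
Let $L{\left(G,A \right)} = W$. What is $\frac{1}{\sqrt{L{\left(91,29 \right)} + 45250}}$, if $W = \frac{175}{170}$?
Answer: $\frac{\sqrt{52310190}}{1538535} \approx 0.004701$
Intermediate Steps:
$W = \frac{35}{34}$ ($W = 175 \cdot \frac{1}{170} = \frac{35}{34} \approx 1.0294$)
$L{\left(G,A \right)} = \frac{35}{34}$
$\frac{1}{\sqrt{L{\left(91,29 \right)} + 45250}} = \frac{1}{\sqrt{\frac{35}{34} + 45250}} = \frac{1}{\sqrt{\frac{1538535}{34}}} = \frac{1}{\frac{1}{34} \sqrt{52310190}} = \frac{\sqrt{52310190}}{1538535}$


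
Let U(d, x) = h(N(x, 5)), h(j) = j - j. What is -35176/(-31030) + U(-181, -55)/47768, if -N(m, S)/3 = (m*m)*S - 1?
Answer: 17588/15515 ≈ 1.1336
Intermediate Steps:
N(m, S) = 3 - 3*S*m**2 (N(m, S) = -3*((m*m)*S - 1) = -3*(m**2*S - 1) = -3*(S*m**2 - 1) = -3*(-1 + S*m**2) = 3 - 3*S*m**2)
h(j) = 0
U(d, x) = 0
-35176/(-31030) + U(-181, -55)/47768 = -35176/(-31030) + 0/47768 = -35176*(-1/31030) + 0*(1/47768) = 17588/15515 + 0 = 17588/15515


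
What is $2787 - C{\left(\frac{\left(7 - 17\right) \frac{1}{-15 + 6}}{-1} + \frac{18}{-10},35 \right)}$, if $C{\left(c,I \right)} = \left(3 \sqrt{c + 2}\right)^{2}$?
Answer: $\frac{13976}{5} \approx 2795.2$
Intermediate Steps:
$C{\left(c,I \right)} = 18 + 9 c$ ($C{\left(c,I \right)} = \left(3 \sqrt{2 + c}\right)^{2} = 18 + 9 c$)
$2787 - C{\left(\frac{\left(7 - 17\right) \frac{1}{-15 + 6}}{-1} + \frac{18}{-10},35 \right)} = 2787 - \left(18 + 9 \left(\frac{\left(7 - 17\right) \frac{1}{-15 + 6}}{-1} + \frac{18}{-10}\right)\right) = 2787 - \left(18 + 9 \left(- \frac{10}{-9} \left(-1\right) + 18 \left(- \frac{1}{10}\right)\right)\right) = 2787 - \left(18 + 9 \left(\left(-10\right) \left(- \frac{1}{9}\right) \left(-1\right) - \frac{9}{5}\right)\right) = 2787 - \left(18 + 9 \left(\frac{10}{9} \left(-1\right) - \frac{9}{5}\right)\right) = 2787 - \left(18 + 9 \left(- \frac{10}{9} - \frac{9}{5}\right)\right) = 2787 - \left(18 + 9 \left(- \frac{131}{45}\right)\right) = 2787 - \left(18 - \frac{131}{5}\right) = 2787 - - \frac{41}{5} = 2787 + \frac{41}{5} = \frac{13976}{5}$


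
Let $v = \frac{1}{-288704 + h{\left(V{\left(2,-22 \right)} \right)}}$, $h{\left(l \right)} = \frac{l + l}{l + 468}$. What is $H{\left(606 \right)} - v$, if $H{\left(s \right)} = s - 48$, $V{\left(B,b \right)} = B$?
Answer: $\frac{37857754639}{67845438} \approx 558.0$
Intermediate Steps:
$H{\left(s \right)} = -48 + s$ ($H{\left(s \right)} = s - 48 = -48 + s$)
$h{\left(l \right)} = \frac{2 l}{468 + l}$
$v = - \frac{235}{67845438}$ ($v = \frac{1}{-288704 + 2 \cdot 2 \frac{1}{468 + 2}} = \frac{1}{-288704 + 2 \cdot 2 \cdot \frac{1}{470}} = \frac{1}{-288704 + \frac{2}{235}} = \frac{1}{- \frac{67845438}{235}} = - \frac{235}{67845438} \approx -3.4638 \cdot 10^{-6}$)
$H{\left(606 \right)} - v = \left(-48 + 606\right) - - \frac{235}{67845438} = 558 + \frac{235}{67845438} = \frac{37857754639}{67845438}$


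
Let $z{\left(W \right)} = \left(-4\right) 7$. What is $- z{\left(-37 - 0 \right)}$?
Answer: $28$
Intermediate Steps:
$z{\left(W \right)} = -28$
$- z{\left(-37 - 0 \right)} = \left(-1\right) \left(-28\right) = 28$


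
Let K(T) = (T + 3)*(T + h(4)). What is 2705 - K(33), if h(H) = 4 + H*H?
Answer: 797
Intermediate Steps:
h(H) = 4 + H²
K(T) = (3 + T)*(20 + T) (K(T) = (T + 3)*(T + (4 + 4²)) = (3 + T)*(T + (4 + 16)) = (3 + T)*(T + 20) = (3 + T)*(20 + T))
2705 - K(33) = 2705 - (60 + 33² + 23*33) = 2705 - (60 + 1089 + 759) = 2705 - 1*1908 = 2705 - 1908 = 797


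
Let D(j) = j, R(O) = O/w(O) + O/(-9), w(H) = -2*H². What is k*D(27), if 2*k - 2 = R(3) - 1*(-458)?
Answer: 24813/4 ≈ 6203.3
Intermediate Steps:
R(O) = -1/(2*O) - O/9 (R(O) = O/((-2*O²)) + O/(-9) = O*(-1/(2*O²)) + O*(-⅑) = -1/(2*O) - O/9)
k = 919/4 (k = 1 + ((-½/3 - ⅑*3) - 1*(-458))/2 = 1 + ((-½*⅓ - ⅓) + 458)/2 = 1 + ((-⅙ - ⅓) + 458)/2 = 1 + (-½ + 458)/2 = 1 + (½)*(915/2) = 1 + 915/4 = 919/4 ≈ 229.75)
k*D(27) = (919/4)*27 = 24813/4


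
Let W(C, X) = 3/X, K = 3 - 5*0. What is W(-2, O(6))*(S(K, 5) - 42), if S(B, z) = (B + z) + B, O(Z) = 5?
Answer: -93/5 ≈ -18.600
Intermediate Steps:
K = 3 (K = 3 + 0 = 3)
S(B, z) = z + 2*B
W(-2, O(6))*(S(K, 5) - 42) = (3/5)*((5 + 2*3) - 42) = (3*(⅕))*((5 + 6) - 42) = 3*(11 - 42)/5 = (⅗)*(-31) = -93/5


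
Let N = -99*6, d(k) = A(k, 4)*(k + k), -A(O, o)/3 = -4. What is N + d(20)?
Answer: -114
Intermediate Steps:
A(O, o) = 12 (A(O, o) = -3*(-4) = 12)
d(k) = 24*k (d(k) = 12*(k + k) = 12*(2*k) = 24*k)
N = -594
N + d(20) = -594 + 24*20 = -594 + 480 = -114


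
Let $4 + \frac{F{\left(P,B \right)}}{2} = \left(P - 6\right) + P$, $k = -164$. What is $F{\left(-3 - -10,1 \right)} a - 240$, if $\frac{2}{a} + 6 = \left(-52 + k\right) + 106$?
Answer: $- \frac{6964}{29} \approx -240.14$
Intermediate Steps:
$a = - \frac{1}{58}$ ($a = \frac{2}{-6 + \left(\left(-52 - 164\right) + 106\right)} = \frac{2}{-6 + \left(-216 + 106\right)} = \frac{2}{-6 - 110} = \frac{2}{-116} = 2 \left(- \frac{1}{116}\right) = - \frac{1}{58} \approx -0.017241$)
$F{\left(P,B \right)} = -20 + 4 P$ ($F{\left(P,B \right)} = -8 + 2 \left(\left(P - 6\right) + P\right) = -8 + 2 \left(\left(-6 + P\right) + P\right) = -8 + 2 \left(-6 + 2 P\right) = -8 + \left(-12 + 4 P\right) = -20 + 4 P$)
$F{\left(-3 - -10,1 \right)} a - 240 = \left(-20 + 4 \left(-3 - -10\right)\right) \left(- \frac{1}{58}\right) - 240 = \left(-20 + 4 \left(-3 + 10\right)\right) \left(- \frac{1}{58}\right) - 240 = \left(-20 + 4 \cdot 7\right) \left(- \frac{1}{58}\right) - 240 = \left(-20 + 28\right) \left(- \frac{1}{58}\right) - 240 = 8 \left(- \frac{1}{58}\right) - 240 = - \frac{4}{29} - 240 = - \frac{6964}{29}$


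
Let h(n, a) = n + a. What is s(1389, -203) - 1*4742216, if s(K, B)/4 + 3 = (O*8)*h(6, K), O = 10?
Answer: -4295828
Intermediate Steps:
h(n, a) = a + n
s(K, B) = 1908 + 320*K (s(K, B) = -12 + 4*((10*8)*(K + 6)) = -12 + 4*(80*(6 + K)) = -12 + 4*(480 + 80*K) = -12 + (1920 + 320*K) = 1908 + 320*K)
s(1389, -203) - 1*4742216 = (1908 + 320*1389) - 1*4742216 = (1908 + 444480) - 4742216 = 446388 - 4742216 = -4295828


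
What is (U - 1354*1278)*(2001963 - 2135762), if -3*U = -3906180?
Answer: 57313069248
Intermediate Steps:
U = 1302060 (U = -1/3*(-3906180) = 1302060)
(U - 1354*1278)*(2001963 - 2135762) = (1302060 - 1354*1278)*(2001963 - 2135762) = (1302060 - 1730412)*(-133799) = -428352*(-133799) = 57313069248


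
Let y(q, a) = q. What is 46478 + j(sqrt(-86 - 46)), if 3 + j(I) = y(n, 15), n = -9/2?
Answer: 92941/2 ≈ 46471.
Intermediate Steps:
n = -9/2 (n = -9*1/2 = -9/2 ≈ -4.5000)
j(I) = -15/2 (j(I) = -3 - 9/2 = -15/2)
46478 + j(sqrt(-86 - 46)) = 46478 - 15/2 = 92941/2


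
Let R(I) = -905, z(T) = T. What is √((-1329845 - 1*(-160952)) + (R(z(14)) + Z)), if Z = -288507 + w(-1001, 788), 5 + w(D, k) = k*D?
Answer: I*√2247098 ≈ 1499.0*I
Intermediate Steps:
w(D, k) = -5 + D*k (w(D, k) = -5 + k*D = -5 + D*k)
Z = -1077300 (Z = -288507 + (-5 - 1001*788) = -288507 + (-5 - 788788) = -288507 - 788793 = -1077300)
√((-1329845 - 1*(-160952)) + (R(z(14)) + Z)) = √((-1329845 - 1*(-160952)) + (-905 - 1077300)) = √((-1329845 + 160952) - 1078205) = √(-1168893 - 1078205) = √(-2247098) = I*√2247098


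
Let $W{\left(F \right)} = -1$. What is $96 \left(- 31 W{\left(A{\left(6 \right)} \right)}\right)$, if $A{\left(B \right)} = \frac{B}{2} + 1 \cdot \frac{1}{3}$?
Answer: $2976$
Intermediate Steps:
$A{\left(B \right)} = \frac{1}{3} + \frac{B}{2}$ ($A{\left(B \right)} = B \frac{1}{2} + 1 \cdot \frac{1}{3} = \frac{B}{2} + \frac{1}{3} = \frac{1}{3} + \frac{B}{2}$)
$96 \left(- 31 W{\left(A{\left(6 \right)} \right)}\right) = 96 \left(\left(-31\right) \left(-1\right)\right) = 96 \cdot 31 = 2976$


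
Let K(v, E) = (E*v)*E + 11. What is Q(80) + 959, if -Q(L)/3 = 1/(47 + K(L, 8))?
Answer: 1655233/1726 ≈ 959.00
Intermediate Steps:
K(v, E) = 11 + v*E² (K(v, E) = v*E² + 11 = 11 + v*E²)
Q(L) = -3/(58 + 64*L) (Q(L) = -3/(47 + (11 + L*8²)) = -3/(47 + (11 + L*64)) = -3/(47 + (11 + 64*L)) = -3/(58 + 64*L))
Q(80) + 959 = -3/(58 + 64*80) + 959 = -3/(58 + 5120) + 959 = -3/5178 + 959 = -3*1/5178 + 959 = -1/1726 + 959 = 1655233/1726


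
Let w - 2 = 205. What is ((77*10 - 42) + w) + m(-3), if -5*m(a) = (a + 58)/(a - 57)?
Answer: 56111/60 ≈ 935.18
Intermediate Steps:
w = 207 (w = 2 + 205 = 207)
m(a) = -(58 + a)/(5*(-57 + a)) (m(a) = -(a + 58)/(5*(a - 57)) = -(58 + a)/(5*(-57 + a)))
((77*10 - 42) + w) + m(-3) = ((77*10 - 42) + 207) + (-58 - 1*(-3))/(5*(-57 - 3)) = ((770 - 42) + 207) + (1/5)*(-58 + 3)/(-60) = (728 + 207) + (1/5)*(-1/60)*(-55) = 935 + 11/60 = 56111/60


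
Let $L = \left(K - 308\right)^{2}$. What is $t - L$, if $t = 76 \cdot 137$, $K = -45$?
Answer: $-114197$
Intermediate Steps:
$t = 10412$
$L = 124609$ ($L = \left(-45 - 308\right)^{2} = \left(-353\right)^{2} = 124609$)
$t - L = 10412 - 124609 = -114197$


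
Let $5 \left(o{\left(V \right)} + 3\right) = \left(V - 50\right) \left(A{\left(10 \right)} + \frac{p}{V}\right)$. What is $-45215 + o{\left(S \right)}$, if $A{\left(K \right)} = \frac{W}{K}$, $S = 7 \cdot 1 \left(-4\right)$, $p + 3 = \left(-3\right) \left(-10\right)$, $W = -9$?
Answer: $- \frac{15816121}{350} \approx -45189.0$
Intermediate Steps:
$p = 27$ ($p = -3 - -30 = -3 + 30 = 27$)
$S = -28$ ($S = 7 \left(-4\right) = -28$)
$A{\left(K \right)} = - \frac{9}{K}$
$o{\left(V \right)} = -3 + \frac{\left(-50 + V\right) \left(- \frac{9}{10} + \frac{27}{V}\right)}{5}$ ($o{\left(V \right)} = -3 + \frac{\left(V - 50\right) \left(- \frac{9}{10} + \frac{27}{V}\right)}{5} = -3 + \frac{\left(-50 + V\right) \left(\left(-9\right) \frac{1}{10} + \frac{27}{V}\right)}{5} = -3 + \frac{\left(-50 + V\right) \left(- \frac{9}{10} + \frac{27}{V}\right)}{5}$)
$-45215 + o{\left(S \right)} = -45215 - \left(- \frac{411}{25} - \frac{135}{14}\right) = -45215 + \left(\frac{57}{5} - - \frac{135}{14} + \frac{126}{25}\right) = -45215 + \left(\frac{57}{5} + \frac{135}{14} + \frac{126}{25}\right) = -45215 + \frac{9129}{350} = - \frac{15816121}{350}$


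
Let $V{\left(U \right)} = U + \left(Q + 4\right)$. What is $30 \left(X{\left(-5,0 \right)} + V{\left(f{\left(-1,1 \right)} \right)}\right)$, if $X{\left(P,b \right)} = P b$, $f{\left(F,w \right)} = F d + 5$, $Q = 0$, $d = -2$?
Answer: $330$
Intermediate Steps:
$f{\left(F,w \right)} = 5 - 2 F$ ($f{\left(F,w \right)} = F \left(-2\right) + 5 = - 2 F + 5 = 5 - 2 F$)
$V{\left(U \right)} = 4 + U$ ($V{\left(U \right)} = U + \left(0 + 4\right) = U + 4 = 4 + U$)
$30 \left(X{\left(-5,0 \right)} + V{\left(f{\left(-1,1 \right)} \right)}\right) = 30 \left(\left(-5\right) 0 + \left(4 + \left(5 - -2\right)\right)\right) = 30 \left(0 + \left(4 + \left(5 + 2\right)\right)\right) = 30 \left(0 + \left(4 + 7\right)\right) = 30 \left(0 + 11\right) = 30 \cdot 11 = 330$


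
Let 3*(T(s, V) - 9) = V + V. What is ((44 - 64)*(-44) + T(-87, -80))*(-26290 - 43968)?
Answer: -176136806/3 ≈ -5.8712e+7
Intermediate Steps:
T(s, V) = 9 + 2*V/3 (T(s, V) = 9 + (V + V)/3 = 9 + (2*V)/3 = 9 + 2*V/3)
((44 - 64)*(-44) + T(-87, -80))*(-26290 - 43968) = ((44 - 64)*(-44) + (9 + (2/3)*(-80)))*(-26290 - 43968) = (-20*(-44) + (9 - 160/3))*(-70258) = (880 - 133/3)*(-70258) = (2507/3)*(-70258) = -176136806/3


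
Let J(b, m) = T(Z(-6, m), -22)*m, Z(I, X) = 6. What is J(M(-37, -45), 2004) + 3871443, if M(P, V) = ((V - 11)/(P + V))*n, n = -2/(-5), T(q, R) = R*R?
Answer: 4841379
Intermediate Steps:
T(q, R) = R²
n = ⅖ (n = -2*(-⅕) = ⅖ ≈ 0.40000)
M(P, V) = 2*(-11 + V)/(5*(P + V)) (M(P, V) = ((V - 11)/(P + V))*(⅖) = ((-11 + V)/(P + V))*(⅖) = 2*(-11 + V)/(5*(P + V)))
J(b, m) = 484*m (J(b, m) = (-22)²*m = 484*m)
J(M(-37, -45), 2004) + 3871443 = 484*2004 + 3871443 = 969936 + 3871443 = 4841379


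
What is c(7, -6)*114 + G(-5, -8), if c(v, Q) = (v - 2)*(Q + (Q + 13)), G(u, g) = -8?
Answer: 562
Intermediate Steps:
c(v, Q) = (-2 + v)*(13 + 2*Q) (c(v, Q) = (-2 + v)*(Q + (13 + Q)) = (-2 + v)*(13 + 2*Q))
c(7, -6)*114 + G(-5, -8) = (-26 - 4*(-6) + 13*7 + 2*(-6)*7)*114 - 8 = (-26 + 24 + 91 - 84)*114 - 8 = 5*114 - 8 = 570 - 8 = 562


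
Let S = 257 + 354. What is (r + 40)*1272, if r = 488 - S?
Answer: -105576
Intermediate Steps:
S = 611
r = -123 (r = 488 - 1*611 = 488 - 611 = -123)
(r + 40)*1272 = (-123 + 40)*1272 = -83*1272 = -105576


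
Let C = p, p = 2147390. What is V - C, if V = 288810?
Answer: -1858580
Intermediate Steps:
C = 2147390
V - C = 288810 - 1*2147390 = 288810 - 2147390 = -1858580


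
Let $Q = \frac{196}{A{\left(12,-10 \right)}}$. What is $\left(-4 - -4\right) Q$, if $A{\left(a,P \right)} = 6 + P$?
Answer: $0$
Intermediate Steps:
$Q = -49$ ($Q = \frac{196}{6 - 10} = \frac{196}{-4} = 196 \left(- \frac{1}{4}\right) = -49$)
$\left(-4 - -4\right) Q = \left(-4 - -4\right) \left(-49\right) = \left(-4 + 4\right) \left(-49\right) = 0 \left(-49\right) = 0$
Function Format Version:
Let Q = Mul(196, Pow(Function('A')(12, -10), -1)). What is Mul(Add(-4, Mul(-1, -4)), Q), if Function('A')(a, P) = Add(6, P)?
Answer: 0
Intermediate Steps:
Q = -49 (Q = Mul(196, Pow(Add(6, -10), -1)) = Mul(196, Pow(-4, -1)) = Mul(196, Rational(-1, 4)) = -49)
Mul(Add(-4, Mul(-1, -4)), Q) = Mul(Add(-4, Mul(-1, -4)), -49) = Mul(Add(-4, 4), -49) = Mul(0, -49) = 0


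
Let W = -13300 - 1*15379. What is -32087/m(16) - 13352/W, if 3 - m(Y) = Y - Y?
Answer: -920183017/86037 ≈ -10695.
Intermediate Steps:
W = -28679 (W = -13300 - 15379 = -28679)
m(Y) = 3 (m(Y) = 3 - (Y - Y) = 3 - 1*0 = 3 + 0 = 3)
-32087/m(16) - 13352/W = -32087/3 - 13352/(-28679) = -32087*1/3 - 13352*(-1/28679) = -32087/3 + 13352/28679 = -920183017/86037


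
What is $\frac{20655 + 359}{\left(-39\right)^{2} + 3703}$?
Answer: $\frac{10507}{2612} \approx 4.0226$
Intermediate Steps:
$\frac{20655 + 359}{\left(-39\right)^{2} + 3703} = \frac{21014}{1521 + 3703} = \frac{21014}{5224} = 21014 \cdot \frac{1}{5224} = \frac{10507}{2612}$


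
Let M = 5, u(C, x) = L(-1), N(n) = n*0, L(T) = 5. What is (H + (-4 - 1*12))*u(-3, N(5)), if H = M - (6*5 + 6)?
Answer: -235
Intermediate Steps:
N(n) = 0
u(C, x) = 5
H = -31 (H = 5 - (6*5 + 6) = 5 - (30 + 6) = 5 - 1*36 = 5 - 36 = -31)
(H + (-4 - 1*12))*u(-3, N(5)) = (-31 + (-4 - 1*12))*5 = (-31 + (-4 - 12))*5 = (-31 - 16)*5 = -47*5 = -235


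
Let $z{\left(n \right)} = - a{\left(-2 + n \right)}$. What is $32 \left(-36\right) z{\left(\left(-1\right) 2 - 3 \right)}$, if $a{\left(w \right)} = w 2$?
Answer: $-16128$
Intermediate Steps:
$a{\left(w \right)} = 2 w$
$z{\left(n \right)} = 4 - 2 n$ ($z{\left(n \right)} = - 2 \left(-2 + n\right) = - (-4 + 2 n) = 4 - 2 n$)
$32 \left(-36\right) z{\left(\left(-1\right) 2 - 3 \right)} = 32 \left(-36\right) \left(4 - 2 \left(\left(-1\right) 2 - 3\right)\right) = - 1152 \left(4 - 2 \left(-2 - 3\right)\right) = - 1152 \left(4 - -10\right) = - 1152 \left(4 + 10\right) = \left(-1152\right) 14 = -16128$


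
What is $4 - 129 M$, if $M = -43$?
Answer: $5551$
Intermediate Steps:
$4 - 129 M = 4 - -5547 = 4 + 5547 = 5551$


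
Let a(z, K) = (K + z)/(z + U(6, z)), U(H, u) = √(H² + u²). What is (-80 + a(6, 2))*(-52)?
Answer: 12688/3 - 208*√2/3 ≈ 4131.3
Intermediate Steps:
a(z, K) = (K + z)/(z + √(36 + z²)) (a(z, K) = (K + z)/(z + √(6² + z²)) = (K + z)/(z + √(36 + z²)))
(-80 + a(6, 2))*(-52) = (-80 + (2 + 6)/(6 + √(36 + 6²)))*(-52) = (-80 + 8/(6 + √(36 + 36)))*(-52) = (-80 + 8/(6 + √72))*(-52) = (-80 + 8/(6 + 6*√2))*(-52) = 4160 - 416/(6 + 6*√2)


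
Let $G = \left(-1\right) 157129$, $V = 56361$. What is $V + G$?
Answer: $-100768$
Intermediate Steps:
$G = -157129$
$V + G = 56361 - 157129 = -100768$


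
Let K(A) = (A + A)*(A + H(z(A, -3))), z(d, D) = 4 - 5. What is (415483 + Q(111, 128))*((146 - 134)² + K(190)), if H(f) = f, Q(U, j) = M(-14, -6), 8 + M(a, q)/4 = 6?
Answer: 29899242900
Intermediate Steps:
M(a, q) = -8 (M(a, q) = -32 + 4*6 = -32 + 24 = -8)
Q(U, j) = -8
z(d, D) = -1
K(A) = 2*A*(-1 + A) (K(A) = (A + A)*(A - 1) = (2*A)*(-1 + A) = 2*A*(-1 + A))
(415483 + Q(111, 128))*((146 - 134)² + K(190)) = (415483 - 8)*((146 - 134)² + 2*190*(-1 + 190)) = 415475*(12² + 2*190*189) = 415475*(144 + 71820) = 415475*71964 = 29899242900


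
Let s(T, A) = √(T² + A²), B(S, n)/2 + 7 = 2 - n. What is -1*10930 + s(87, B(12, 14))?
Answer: -10930 + √9013 ≈ -10835.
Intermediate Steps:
B(S, n) = -10 - 2*n (B(S, n) = -14 + 2*(2 - n) = -14 + (4 - 2*n) = -10 - 2*n)
s(T, A) = √(A² + T²)
-1*10930 + s(87, B(12, 14)) = -1*10930 + √((-10 - 2*14)² + 87²) = -10930 + √((-10 - 28)² + 7569) = -10930 + √((-38)² + 7569) = -10930 + √(1444 + 7569) = -10930 + √9013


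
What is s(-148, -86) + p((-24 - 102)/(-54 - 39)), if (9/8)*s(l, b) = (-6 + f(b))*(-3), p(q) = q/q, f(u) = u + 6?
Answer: 691/3 ≈ 230.33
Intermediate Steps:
f(u) = 6 + u
p(q) = 1
s(l, b) = -8*b/3 (s(l, b) = 8*((-6 + (6 + b))*(-3))/9 = 8*(b*(-3))/9 = 8*(-3*b)/9 = -8*b/3)
s(-148, -86) + p((-24 - 102)/(-54 - 39)) = -8/3*(-86) + 1 = 688/3 + 1 = 691/3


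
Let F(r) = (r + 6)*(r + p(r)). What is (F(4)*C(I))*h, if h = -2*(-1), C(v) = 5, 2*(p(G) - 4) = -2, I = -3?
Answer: 700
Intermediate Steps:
p(G) = 3 (p(G) = 4 + (½)*(-2) = 4 - 1 = 3)
F(r) = (3 + r)*(6 + r) (F(r) = (r + 6)*(r + 3) = (6 + r)*(3 + r) = (3 + r)*(6 + r))
h = 2
(F(4)*C(I))*h = ((18 + 4² + 9*4)*5)*2 = ((18 + 16 + 36)*5)*2 = (70*5)*2 = 350*2 = 700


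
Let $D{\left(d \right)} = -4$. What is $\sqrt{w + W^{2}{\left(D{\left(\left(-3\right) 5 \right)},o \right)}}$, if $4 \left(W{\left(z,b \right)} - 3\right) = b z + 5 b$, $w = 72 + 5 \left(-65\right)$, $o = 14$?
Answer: $\frac{i \sqrt{843}}{2} \approx 14.517 i$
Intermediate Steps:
$w = -253$ ($w = 72 - 325 = -253$)
$W{\left(z,b \right)} = 3 + \frac{5 b}{4} + \frac{b z}{4}$ ($W{\left(z,b \right)} = 3 + \frac{b z + 5 b}{4} = 3 + \frac{5 b + b z}{4} = 3 + \left(\frac{5 b}{4} + \frac{b z}{4}\right) = 3 + \frac{5 b}{4} + \frac{b z}{4}$)
$\sqrt{w + W^{2}{\left(D{\left(\left(-3\right) 5 \right)},o \right)}} = \sqrt{-253 + \left(3 + \frac{5}{4} \cdot 14 + \frac{1}{4} \cdot 14 \left(-4\right)\right)^{2}} = \sqrt{-253 + \left(3 + \frac{35}{2} - 14\right)^{2}} = \sqrt{-253 + \left(\frac{13}{2}\right)^{2}} = \sqrt{-253 + \frac{169}{4}} = \sqrt{- \frac{843}{4}} = \frac{i \sqrt{843}}{2}$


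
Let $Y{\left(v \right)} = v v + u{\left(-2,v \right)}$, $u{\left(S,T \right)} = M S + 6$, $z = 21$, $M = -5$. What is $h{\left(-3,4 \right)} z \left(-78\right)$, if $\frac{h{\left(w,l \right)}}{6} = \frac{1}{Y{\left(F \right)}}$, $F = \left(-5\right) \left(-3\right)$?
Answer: $- \frac{9828}{241} \approx -40.78$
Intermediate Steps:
$F = 15$
$u{\left(S,T \right)} = 6 - 5 S$ ($u{\left(S,T \right)} = - 5 S + 6 = 6 - 5 S$)
$Y{\left(v \right)} = 16 + v^{2}$ ($Y{\left(v \right)} = v v + \left(6 - -10\right) = v^{2} + \left(6 + 10\right) = v^{2} + 16 = 16 + v^{2}$)
$h{\left(w,l \right)} = \frac{6}{241}$ ($h{\left(w,l \right)} = \frac{6}{16 + 15^{2}} = \frac{6}{16 + 225} = \frac{6}{241}$)
$h{\left(-3,4 \right)} z \left(-78\right) = \frac{6}{241} \cdot 21 \left(-78\right) = \frac{126}{241} \left(-78\right) = - \frac{9828}{241}$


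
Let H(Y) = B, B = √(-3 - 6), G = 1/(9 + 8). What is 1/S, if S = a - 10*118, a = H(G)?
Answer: -1180/1392409 - 3*I/1392409 ≈ -0.00084745 - 2.1545e-6*I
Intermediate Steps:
G = 1/17 ≈ 0.058824
B = 3*I (B = √(-9) = 3*I ≈ 3.0*I)
H(Y) = 3*I
a = 3*I ≈ 3.0*I
S = -1180 + 3*I (S = 3*I - 10*118 = 3*I - 1180 = -1180 + 3*I ≈ -1180.0 + 3.0*I)
1/S = 1/(-1180 + 3*I) = (-1180 - 3*I)/1392409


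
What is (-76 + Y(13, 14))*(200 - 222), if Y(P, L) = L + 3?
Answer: 1298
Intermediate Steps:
Y(P, L) = 3 + L
(-76 + Y(13, 14))*(200 - 222) = (-76 + (3 + 14))*(200 - 222) = (-76 + 17)*(-22) = -59*(-22) = 1298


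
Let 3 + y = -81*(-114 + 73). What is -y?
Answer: -3318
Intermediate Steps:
y = 3318 (y = -3 - 81*(-114 + 73) = -3 - 81*(-41) = -3 + 3321 = 3318)
-y = -1*3318 = -3318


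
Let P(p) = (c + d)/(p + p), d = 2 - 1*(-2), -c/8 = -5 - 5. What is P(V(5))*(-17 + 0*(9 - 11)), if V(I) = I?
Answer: -714/5 ≈ -142.80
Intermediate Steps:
c = 80 (c = -8*(-5 - 5) = -8*(-10) = 80)
d = 4 (d = 2 + 2 = 4)
P(p) = 42/p (P(p) = (80 + 4)/(p + p) = 84/((2*p)) = 84*(1/(2*p)) = 42/p)
P(V(5))*(-17 + 0*(9 - 11)) = (42/5)*(-17 + 0*(9 - 11)) = (42*(1/5))*(-17 + 0*(-2)) = 42*(-17 + 0)/5 = (42/5)*(-17) = -714/5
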